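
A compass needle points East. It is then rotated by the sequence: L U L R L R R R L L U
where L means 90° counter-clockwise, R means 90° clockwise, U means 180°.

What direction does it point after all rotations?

Start: East
  L (left (90° counter-clockwise)) -> North
  U (U-turn (180°)) -> South
  L (left (90° counter-clockwise)) -> East
  R (right (90° clockwise)) -> South
  L (left (90° counter-clockwise)) -> East
  R (right (90° clockwise)) -> South
  R (right (90° clockwise)) -> West
  R (right (90° clockwise)) -> North
  L (left (90° counter-clockwise)) -> West
  L (left (90° counter-clockwise)) -> South
  U (U-turn (180°)) -> North
Final: North

Answer: Final heading: North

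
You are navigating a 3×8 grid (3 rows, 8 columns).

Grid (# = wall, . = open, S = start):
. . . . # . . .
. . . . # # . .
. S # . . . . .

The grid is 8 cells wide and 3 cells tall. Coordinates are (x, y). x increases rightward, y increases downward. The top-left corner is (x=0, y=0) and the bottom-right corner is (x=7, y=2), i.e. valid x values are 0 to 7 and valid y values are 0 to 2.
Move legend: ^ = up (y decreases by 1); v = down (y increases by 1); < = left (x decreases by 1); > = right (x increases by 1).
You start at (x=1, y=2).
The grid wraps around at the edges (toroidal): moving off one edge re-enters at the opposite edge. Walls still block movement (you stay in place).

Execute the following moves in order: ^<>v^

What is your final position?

Start: (x=1, y=2)
  ^ (up): (x=1, y=2) -> (x=1, y=1)
  < (left): (x=1, y=1) -> (x=0, y=1)
  > (right): (x=0, y=1) -> (x=1, y=1)
  v (down): (x=1, y=1) -> (x=1, y=2)
  ^ (up): (x=1, y=2) -> (x=1, y=1)
Final: (x=1, y=1)

Answer: Final position: (x=1, y=1)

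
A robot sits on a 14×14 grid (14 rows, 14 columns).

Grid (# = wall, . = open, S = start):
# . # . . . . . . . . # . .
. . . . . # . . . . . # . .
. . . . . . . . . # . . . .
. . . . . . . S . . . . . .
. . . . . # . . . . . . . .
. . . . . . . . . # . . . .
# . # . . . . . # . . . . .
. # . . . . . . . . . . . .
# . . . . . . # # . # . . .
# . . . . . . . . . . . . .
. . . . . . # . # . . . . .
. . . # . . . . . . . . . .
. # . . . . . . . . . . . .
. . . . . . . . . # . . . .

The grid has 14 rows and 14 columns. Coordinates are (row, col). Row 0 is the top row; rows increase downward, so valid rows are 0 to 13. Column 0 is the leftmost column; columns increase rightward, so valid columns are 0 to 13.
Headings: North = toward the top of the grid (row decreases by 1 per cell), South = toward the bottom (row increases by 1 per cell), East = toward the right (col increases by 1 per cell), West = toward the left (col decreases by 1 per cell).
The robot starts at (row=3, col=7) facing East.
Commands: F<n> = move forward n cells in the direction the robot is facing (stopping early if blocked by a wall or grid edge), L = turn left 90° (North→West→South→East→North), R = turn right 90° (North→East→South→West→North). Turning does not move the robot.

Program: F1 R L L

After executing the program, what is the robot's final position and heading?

Start: (row=3, col=7), facing East
  F1: move forward 1, now at (row=3, col=8)
  R: turn right, now facing South
  L: turn left, now facing East
  L: turn left, now facing North
Final: (row=3, col=8), facing North

Answer: Final position: (row=3, col=8), facing North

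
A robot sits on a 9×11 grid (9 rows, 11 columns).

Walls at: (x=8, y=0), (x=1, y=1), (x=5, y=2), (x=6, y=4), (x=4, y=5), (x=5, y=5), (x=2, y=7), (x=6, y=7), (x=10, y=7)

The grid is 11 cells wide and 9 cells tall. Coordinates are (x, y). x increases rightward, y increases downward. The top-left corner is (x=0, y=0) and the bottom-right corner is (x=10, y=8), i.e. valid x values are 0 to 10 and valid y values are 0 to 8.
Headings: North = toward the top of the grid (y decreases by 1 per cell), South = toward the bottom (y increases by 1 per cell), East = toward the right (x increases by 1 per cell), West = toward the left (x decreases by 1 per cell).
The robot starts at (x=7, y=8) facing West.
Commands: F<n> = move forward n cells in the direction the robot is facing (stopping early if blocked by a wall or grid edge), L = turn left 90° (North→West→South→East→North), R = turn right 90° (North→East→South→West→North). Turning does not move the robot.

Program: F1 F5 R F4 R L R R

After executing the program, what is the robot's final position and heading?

Answer: Final position: (x=1, y=4), facing South

Derivation:
Start: (x=7, y=8), facing West
  F1: move forward 1, now at (x=6, y=8)
  F5: move forward 5, now at (x=1, y=8)
  R: turn right, now facing North
  F4: move forward 4, now at (x=1, y=4)
  R: turn right, now facing East
  L: turn left, now facing North
  R: turn right, now facing East
  R: turn right, now facing South
Final: (x=1, y=4), facing South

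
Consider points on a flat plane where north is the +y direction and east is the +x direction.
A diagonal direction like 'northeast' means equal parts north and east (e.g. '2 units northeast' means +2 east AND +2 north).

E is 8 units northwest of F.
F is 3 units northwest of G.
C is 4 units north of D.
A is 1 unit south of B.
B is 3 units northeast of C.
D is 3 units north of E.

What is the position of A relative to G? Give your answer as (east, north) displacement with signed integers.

Place G at the origin (east=0, north=0).
  F is 3 units northwest of G: delta (east=-3, north=+3); F at (east=-3, north=3).
  E is 8 units northwest of F: delta (east=-8, north=+8); E at (east=-11, north=11).
  D is 3 units north of E: delta (east=+0, north=+3); D at (east=-11, north=14).
  C is 4 units north of D: delta (east=+0, north=+4); C at (east=-11, north=18).
  B is 3 units northeast of C: delta (east=+3, north=+3); B at (east=-8, north=21).
  A is 1 unit south of B: delta (east=+0, north=-1); A at (east=-8, north=20).
Therefore A relative to G: (east=-8, north=20).

Answer: A is at (east=-8, north=20) relative to G.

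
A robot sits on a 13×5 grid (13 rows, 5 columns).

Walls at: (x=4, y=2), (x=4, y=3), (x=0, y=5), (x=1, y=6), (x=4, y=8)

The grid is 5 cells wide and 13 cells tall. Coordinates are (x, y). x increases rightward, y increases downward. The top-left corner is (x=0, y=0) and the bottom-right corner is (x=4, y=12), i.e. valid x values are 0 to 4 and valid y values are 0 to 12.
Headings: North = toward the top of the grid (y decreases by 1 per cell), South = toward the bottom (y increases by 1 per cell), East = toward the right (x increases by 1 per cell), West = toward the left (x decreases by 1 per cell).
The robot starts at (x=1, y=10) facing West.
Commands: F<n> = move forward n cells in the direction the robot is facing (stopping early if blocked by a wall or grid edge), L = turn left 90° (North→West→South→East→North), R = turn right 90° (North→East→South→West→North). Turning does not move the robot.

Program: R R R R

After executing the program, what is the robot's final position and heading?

Start: (x=1, y=10), facing West
  R: turn right, now facing North
  R: turn right, now facing East
  R: turn right, now facing South
  R: turn right, now facing West
Final: (x=1, y=10), facing West

Answer: Final position: (x=1, y=10), facing West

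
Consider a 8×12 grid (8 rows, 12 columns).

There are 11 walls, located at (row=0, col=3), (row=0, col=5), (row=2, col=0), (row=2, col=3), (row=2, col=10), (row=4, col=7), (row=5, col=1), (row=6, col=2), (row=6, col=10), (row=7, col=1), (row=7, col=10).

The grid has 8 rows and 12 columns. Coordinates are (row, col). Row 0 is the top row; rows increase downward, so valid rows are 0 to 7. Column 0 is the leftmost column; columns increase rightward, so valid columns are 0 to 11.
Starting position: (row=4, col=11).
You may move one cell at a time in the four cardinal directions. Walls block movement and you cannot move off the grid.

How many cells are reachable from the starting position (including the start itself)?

Answer: Reachable cells: 85

Derivation:
BFS flood-fill from (row=4, col=11):
  Distance 0: (row=4, col=11)
  Distance 1: (row=3, col=11), (row=4, col=10), (row=5, col=11)
  Distance 2: (row=2, col=11), (row=3, col=10), (row=4, col=9), (row=5, col=10), (row=6, col=11)
  Distance 3: (row=1, col=11), (row=3, col=9), (row=4, col=8), (row=5, col=9), (row=7, col=11)
  Distance 4: (row=0, col=11), (row=1, col=10), (row=2, col=9), (row=3, col=8), (row=5, col=8), (row=6, col=9)
  Distance 5: (row=0, col=10), (row=1, col=9), (row=2, col=8), (row=3, col=7), (row=5, col=7), (row=6, col=8), (row=7, col=9)
  Distance 6: (row=0, col=9), (row=1, col=8), (row=2, col=7), (row=3, col=6), (row=5, col=6), (row=6, col=7), (row=7, col=8)
  Distance 7: (row=0, col=8), (row=1, col=7), (row=2, col=6), (row=3, col=5), (row=4, col=6), (row=5, col=5), (row=6, col=6), (row=7, col=7)
  Distance 8: (row=0, col=7), (row=1, col=6), (row=2, col=5), (row=3, col=4), (row=4, col=5), (row=5, col=4), (row=6, col=5), (row=7, col=6)
  Distance 9: (row=0, col=6), (row=1, col=5), (row=2, col=4), (row=3, col=3), (row=4, col=4), (row=5, col=3), (row=6, col=4), (row=7, col=5)
  Distance 10: (row=1, col=4), (row=3, col=2), (row=4, col=3), (row=5, col=2), (row=6, col=3), (row=7, col=4)
  Distance 11: (row=0, col=4), (row=1, col=3), (row=2, col=2), (row=3, col=1), (row=4, col=2), (row=7, col=3)
  Distance 12: (row=1, col=2), (row=2, col=1), (row=3, col=0), (row=4, col=1), (row=7, col=2)
  Distance 13: (row=0, col=2), (row=1, col=1), (row=4, col=0)
  Distance 14: (row=0, col=1), (row=1, col=0), (row=5, col=0)
  Distance 15: (row=0, col=0), (row=6, col=0)
  Distance 16: (row=6, col=1), (row=7, col=0)
Total reachable: 85 (grid has 85 open cells total)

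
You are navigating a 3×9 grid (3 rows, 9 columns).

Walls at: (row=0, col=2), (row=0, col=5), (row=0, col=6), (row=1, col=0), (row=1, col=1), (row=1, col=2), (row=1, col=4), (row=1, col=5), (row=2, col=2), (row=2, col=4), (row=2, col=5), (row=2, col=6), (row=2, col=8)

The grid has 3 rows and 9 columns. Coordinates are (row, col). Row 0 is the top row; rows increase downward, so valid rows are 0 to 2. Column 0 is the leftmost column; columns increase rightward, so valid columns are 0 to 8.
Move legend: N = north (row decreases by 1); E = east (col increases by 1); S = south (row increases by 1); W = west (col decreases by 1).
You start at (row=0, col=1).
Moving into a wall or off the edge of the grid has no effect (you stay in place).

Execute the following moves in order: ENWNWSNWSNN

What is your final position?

Answer: Final position: (row=0, col=0)

Derivation:
Start: (row=0, col=1)
  E (east): blocked, stay at (row=0, col=1)
  N (north): blocked, stay at (row=0, col=1)
  W (west): (row=0, col=1) -> (row=0, col=0)
  N (north): blocked, stay at (row=0, col=0)
  W (west): blocked, stay at (row=0, col=0)
  S (south): blocked, stay at (row=0, col=0)
  N (north): blocked, stay at (row=0, col=0)
  W (west): blocked, stay at (row=0, col=0)
  S (south): blocked, stay at (row=0, col=0)
  N (north): blocked, stay at (row=0, col=0)
  N (north): blocked, stay at (row=0, col=0)
Final: (row=0, col=0)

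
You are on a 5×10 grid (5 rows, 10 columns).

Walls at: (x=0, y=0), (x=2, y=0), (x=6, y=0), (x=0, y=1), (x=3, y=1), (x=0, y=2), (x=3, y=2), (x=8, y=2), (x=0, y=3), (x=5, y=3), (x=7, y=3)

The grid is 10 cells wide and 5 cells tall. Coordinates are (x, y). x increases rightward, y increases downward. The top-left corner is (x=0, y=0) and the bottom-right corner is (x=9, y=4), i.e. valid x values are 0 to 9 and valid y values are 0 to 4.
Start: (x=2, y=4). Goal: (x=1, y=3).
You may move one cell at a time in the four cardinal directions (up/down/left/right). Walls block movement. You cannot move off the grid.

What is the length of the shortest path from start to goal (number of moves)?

BFS from (x=2, y=4) until reaching (x=1, y=3):
  Distance 0: (x=2, y=4)
  Distance 1: (x=2, y=3), (x=1, y=4), (x=3, y=4)
  Distance 2: (x=2, y=2), (x=1, y=3), (x=3, y=3), (x=0, y=4), (x=4, y=4)  <- goal reached here
One shortest path (2 moves): (x=2, y=4) -> (x=1, y=4) -> (x=1, y=3)

Answer: Shortest path length: 2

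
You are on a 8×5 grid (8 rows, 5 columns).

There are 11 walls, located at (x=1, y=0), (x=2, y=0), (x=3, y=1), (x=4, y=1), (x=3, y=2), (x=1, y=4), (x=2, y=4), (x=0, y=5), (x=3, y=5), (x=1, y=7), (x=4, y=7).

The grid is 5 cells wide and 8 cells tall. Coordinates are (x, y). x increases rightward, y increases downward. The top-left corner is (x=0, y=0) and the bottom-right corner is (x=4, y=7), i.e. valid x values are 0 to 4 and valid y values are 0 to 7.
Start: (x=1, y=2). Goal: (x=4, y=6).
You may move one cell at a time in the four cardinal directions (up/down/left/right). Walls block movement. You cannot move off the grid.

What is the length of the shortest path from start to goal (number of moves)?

BFS from (x=1, y=2) until reaching (x=4, y=6):
  Distance 0: (x=1, y=2)
  Distance 1: (x=1, y=1), (x=0, y=2), (x=2, y=2), (x=1, y=3)
  Distance 2: (x=0, y=1), (x=2, y=1), (x=0, y=3), (x=2, y=3)
  Distance 3: (x=0, y=0), (x=3, y=3), (x=0, y=4)
  Distance 4: (x=4, y=3), (x=3, y=4)
  Distance 5: (x=4, y=2), (x=4, y=4)
  Distance 6: (x=4, y=5)
  Distance 7: (x=4, y=6)  <- goal reached here
One shortest path (7 moves): (x=1, y=2) -> (x=2, y=2) -> (x=2, y=3) -> (x=3, y=3) -> (x=4, y=3) -> (x=4, y=4) -> (x=4, y=5) -> (x=4, y=6)

Answer: Shortest path length: 7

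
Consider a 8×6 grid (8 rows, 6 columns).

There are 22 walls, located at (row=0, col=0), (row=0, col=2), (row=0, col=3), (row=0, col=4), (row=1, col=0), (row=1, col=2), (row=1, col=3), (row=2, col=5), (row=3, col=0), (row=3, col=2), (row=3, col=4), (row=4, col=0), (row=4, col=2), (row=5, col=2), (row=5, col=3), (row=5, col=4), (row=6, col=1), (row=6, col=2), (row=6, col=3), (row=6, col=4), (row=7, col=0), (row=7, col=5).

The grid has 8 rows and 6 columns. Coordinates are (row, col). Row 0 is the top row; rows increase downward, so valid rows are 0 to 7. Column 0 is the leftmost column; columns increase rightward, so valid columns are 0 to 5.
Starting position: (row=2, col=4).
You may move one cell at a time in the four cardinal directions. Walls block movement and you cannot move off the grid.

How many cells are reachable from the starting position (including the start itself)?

BFS flood-fill from (row=2, col=4):
  Distance 0: (row=2, col=4)
  Distance 1: (row=1, col=4), (row=2, col=3)
  Distance 2: (row=1, col=5), (row=2, col=2), (row=3, col=3)
  Distance 3: (row=0, col=5), (row=2, col=1), (row=4, col=3)
  Distance 4: (row=1, col=1), (row=2, col=0), (row=3, col=1), (row=4, col=4)
  Distance 5: (row=0, col=1), (row=4, col=1), (row=4, col=5)
  Distance 6: (row=3, col=5), (row=5, col=1), (row=5, col=5)
  Distance 7: (row=5, col=0), (row=6, col=5)
  Distance 8: (row=6, col=0)
Total reachable: 22 (grid has 26 open cells total)

Answer: Reachable cells: 22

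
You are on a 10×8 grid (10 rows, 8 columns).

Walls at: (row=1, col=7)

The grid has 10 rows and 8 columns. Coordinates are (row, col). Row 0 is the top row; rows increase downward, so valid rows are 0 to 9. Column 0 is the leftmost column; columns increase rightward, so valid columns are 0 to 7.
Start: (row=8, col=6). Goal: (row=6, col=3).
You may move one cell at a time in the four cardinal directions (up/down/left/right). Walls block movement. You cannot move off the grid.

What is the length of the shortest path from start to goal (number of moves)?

BFS from (row=8, col=6) until reaching (row=6, col=3):
  Distance 0: (row=8, col=6)
  Distance 1: (row=7, col=6), (row=8, col=5), (row=8, col=7), (row=9, col=6)
  Distance 2: (row=6, col=6), (row=7, col=5), (row=7, col=7), (row=8, col=4), (row=9, col=5), (row=9, col=7)
  Distance 3: (row=5, col=6), (row=6, col=5), (row=6, col=7), (row=7, col=4), (row=8, col=3), (row=9, col=4)
  Distance 4: (row=4, col=6), (row=5, col=5), (row=5, col=7), (row=6, col=4), (row=7, col=3), (row=8, col=2), (row=9, col=3)
  Distance 5: (row=3, col=6), (row=4, col=5), (row=4, col=7), (row=5, col=4), (row=6, col=3), (row=7, col=2), (row=8, col=1), (row=9, col=2)  <- goal reached here
One shortest path (5 moves): (row=8, col=6) -> (row=8, col=5) -> (row=8, col=4) -> (row=8, col=3) -> (row=7, col=3) -> (row=6, col=3)

Answer: Shortest path length: 5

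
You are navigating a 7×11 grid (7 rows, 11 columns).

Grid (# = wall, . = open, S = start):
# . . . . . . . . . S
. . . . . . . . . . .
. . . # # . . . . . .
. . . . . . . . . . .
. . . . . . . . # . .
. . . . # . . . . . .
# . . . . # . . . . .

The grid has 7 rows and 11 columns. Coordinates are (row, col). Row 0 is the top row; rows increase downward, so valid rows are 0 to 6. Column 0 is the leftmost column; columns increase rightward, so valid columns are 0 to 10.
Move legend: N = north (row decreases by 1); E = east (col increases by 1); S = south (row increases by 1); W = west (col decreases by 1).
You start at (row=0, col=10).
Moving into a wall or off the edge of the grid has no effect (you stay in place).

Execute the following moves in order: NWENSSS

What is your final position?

Answer: Final position: (row=3, col=10)

Derivation:
Start: (row=0, col=10)
  N (north): blocked, stay at (row=0, col=10)
  W (west): (row=0, col=10) -> (row=0, col=9)
  E (east): (row=0, col=9) -> (row=0, col=10)
  N (north): blocked, stay at (row=0, col=10)
  S (south): (row=0, col=10) -> (row=1, col=10)
  S (south): (row=1, col=10) -> (row=2, col=10)
  S (south): (row=2, col=10) -> (row=3, col=10)
Final: (row=3, col=10)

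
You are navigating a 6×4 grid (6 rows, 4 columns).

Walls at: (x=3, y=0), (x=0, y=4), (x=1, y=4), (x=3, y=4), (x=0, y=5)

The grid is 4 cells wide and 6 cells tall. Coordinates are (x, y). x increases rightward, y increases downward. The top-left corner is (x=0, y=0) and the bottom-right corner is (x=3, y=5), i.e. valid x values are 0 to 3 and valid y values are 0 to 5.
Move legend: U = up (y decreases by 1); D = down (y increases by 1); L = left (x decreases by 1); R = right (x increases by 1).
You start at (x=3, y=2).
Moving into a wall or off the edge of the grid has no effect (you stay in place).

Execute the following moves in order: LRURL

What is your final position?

Answer: Final position: (x=2, y=1)

Derivation:
Start: (x=3, y=2)
  L (left): (x=3, y=2) -> (x=2, y=2)
  R (right): (x=2, y=2) -> (x=3, y=2)
  U (up): (x=3, y=2) -> (x=3, y=1)
  R (right): blocked, stay at (x=3, y=1)
  L (left): (x=3, y=1) -> (x=2, y=1)
Final: (x=2, y=1)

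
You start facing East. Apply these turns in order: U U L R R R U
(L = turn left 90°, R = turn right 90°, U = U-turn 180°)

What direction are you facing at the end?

Start: East
  U (U-turn (180°)) -> West
  U (U-turn (180°)) -> East
  L (left (90° counter-clockwise)) -> North
  R (right (90° clockwise)) -> East
  R (right (90° clockwise)) -> South
  R (right (90° clockwise)) -> West
  U (U-turn (180°)) -> East
Final: East

Answer: Final heading: East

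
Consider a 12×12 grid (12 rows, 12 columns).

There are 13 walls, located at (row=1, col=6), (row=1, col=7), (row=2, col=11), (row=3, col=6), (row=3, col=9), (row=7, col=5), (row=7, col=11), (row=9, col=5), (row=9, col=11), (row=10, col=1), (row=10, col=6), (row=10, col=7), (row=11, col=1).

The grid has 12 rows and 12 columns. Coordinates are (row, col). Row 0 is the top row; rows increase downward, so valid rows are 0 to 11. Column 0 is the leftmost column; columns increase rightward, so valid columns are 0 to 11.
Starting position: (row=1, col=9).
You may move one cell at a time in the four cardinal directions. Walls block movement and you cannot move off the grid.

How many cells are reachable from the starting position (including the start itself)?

Answer: Reachable cells: 131

Derivation:
BFS flood-fill from (row=1, col=9):
  Distance 0: (row=1, col=9)
  Distance 1: (row=0, col=9), (row=1, col=8), (row=1, col=10), (row=2, col=9)
  Distance 2: (row=0, col=8), (row=0, col=10), (row=1, col=11), (row=2, col=8), (row=2, col=10)
  Distance 3: (row=0, col=7), (row=0, col=11), (row=2, col=7), (row=3, col=8), (row=3, col=10)
  Distance 4: (row=0, col=6), (row=2, col=6), (row=3, col=7), (row=3, col=11), (row=4, col=8), (row=4, col=10)
  Distance 5: (row=0, col=5), (row=2, col=5), (row=4, col=7), (row=4, col=9), (row=4, col=11), (row=5, col=8), (row=5, col=10)
  Distance 6: (row=0, col=4), (row=1, col=5), (row=2, col=4), (row=3, col=5), (row=4, col=6), (row=5, col=7), (row=5, col=9), (row=5, col=11), (row=6, col=8), (row=6, col=10)
  Distance 7: (row=0, col=3), (row=1, col=4), (row=2, col=3), (row=3, col=4), (row=4, col=5), (row=5, col=6), (row=6, col=7), (row=6, col=9), (row=6, col=11), (row=7, col=8), (row=7, col=10)
  Distance 8: (row=0, col=2), (row=1, col=3), (row=2, col=2), (row=3, col=3), (row=4, col=4), (row=5, col=5), (row=6, col=6), (row=7, col=7), (row=7, col=9), (row=8, col=8), (row=8, col=10)
  Distance 9: (row=0, col=1), (row=1, col=2), (row=2, col=1), (row=3, col=2), (row=4, col=3), (row=5, col=4), (row=6, col=5), (row=7, col=6), (row=8, col=7), (row=8, col=9), (row=8, col=11), (row=9, col=8), (row=9, col=10)
  Distance 10: (row=0, col=0), (row=1, col=1), (row=2, col=0), (row=3, col=1), (row=4, col=2), (row=5, col=3), (row=6, col=4), (row=8, col=6), (row=9, col=7), (row=9, col=9), (row=10, col=8), (row=10, col=10)
  Distance 11: (row=1, col=0), (row=3, col=0), (row=4, col=1), (row=5, col=2), (row=6, col=3), (row=7, col=4), (row=8, col=5), (row=9, col=6), (row=10, col=9), (row=10, col=11), (row=11, col=8), (row=11, col=10)
  Distance 12: (row=4, col=0), (row=5, col=1), (row=6, col=2), (row=7, col=3), (row=8, col=4), (row=11, col=7), (row=11, col=9), (row=11, col=11)
  Distance 13: (row=5, col=0), (row=6, col=1), (row=7, col=2), (row=8, col=3), (row=9, col=4), (row=11, col=6)
  Distance 14: (row=6, col=0), (row=7, col=1), (row=8, col=2), (row=9, col=3), (row=10, col=4), (row=11, col=5)
  Distance 15: (row=7, col=0), (row=8, col=1), (row=9, col=2), (row=10, col=3), (row=10, col=5), (row=11, col=4)
  Distance 16: (row=8, col=0), (row=9, col=1), (row=10, col=2), (row=11, col=3)
  Distance 17: (row=9, col=0), (row=11, col=2)
  Distance 18: (row=10, col=0)
  Distance 19: (row=11, col=0)
Total reachable: 131 (grid has 131 open cells total)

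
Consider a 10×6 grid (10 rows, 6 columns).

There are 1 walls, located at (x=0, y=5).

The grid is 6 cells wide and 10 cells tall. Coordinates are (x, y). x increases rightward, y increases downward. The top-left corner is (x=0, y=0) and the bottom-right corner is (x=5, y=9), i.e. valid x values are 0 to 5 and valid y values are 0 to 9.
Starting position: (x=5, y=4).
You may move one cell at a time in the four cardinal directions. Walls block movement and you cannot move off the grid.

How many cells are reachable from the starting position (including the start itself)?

BFS flood-fill from (x=5, y=4):
  Distance 0: (x=5, y=4)
  Distance 1: (x=5, y=3), (x=4, y=4), (x=5, y=5)
  Distance 2: (x=5, y=2), (x=4, y=3), (x=3, y=4), (x=4, y=5), (x=5, y=6)
  Distance 3: (x=5, y=1), (x=4, y=2), (x=3, y=3), (x=2, y=4), (x=3, y=5), (x=4, y=6), (x=5, y=7)
  Distance 4: (x=5, y=0), (x=4, y=1), (x=3, y=2), (x=2, y=3), (x=1, y=4), (x=2, y=5), (x=3, y=6), (x=4, y=7), (x=5, y=8)
  Distance 5: (x=4, y=0), (x=3, y=1), (x=2, y=2), (x=1, y=3), (x=0, y=4), (x=1, y=5), (x=2, y=6), (x=3, y=7), (x=4, y=8), (x=5, y=9)
  Distance 6: (x=3, y=0), (x=2, y=1), (x=1, y=2), (x=0, y=3), (x=1, y=6), (x=2, y=7), (x=3, y=8), (x=4, y=9)
  Distance 7: (x=2, y=0), (x=1, y=1), (x=0, y=2), (x=0, y=6), (x=1, y=7), (x=2, y=8), (x=3, y=9)
  Distance 8: (x=1, y=0), (x=0, y=1), (x=0, y=7), (x=1, y=8), (x=2, y=9)
  Distance 9: (x=0, y=0), (x=0, y=8), (x=1, y=9)
  Distance 10: (x=0, y=9)
Total reachable: 59 (grid has 59 open cells total)

Answer: Reachable cells: 59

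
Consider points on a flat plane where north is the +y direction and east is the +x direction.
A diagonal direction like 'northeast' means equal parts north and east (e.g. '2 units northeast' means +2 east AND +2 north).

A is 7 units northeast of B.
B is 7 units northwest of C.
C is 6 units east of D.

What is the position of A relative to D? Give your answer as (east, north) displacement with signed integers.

Answer: A is at (east=6, north=14) relative to D.

Derivation:
Place D at the origin (east=0, north=0).
  C is 6 units east of D: delta (east=+6, north=+0); C at (east=6, north=0).
  B is 7 units northwest of C: delta (east=-7, north=+7); B at (east=-1, north=7).
  A is 7 units northeast of B: delta (east=+7, north=+7); A at (east=6, north=14).
Therefore A relative to D: (east=6, north=14).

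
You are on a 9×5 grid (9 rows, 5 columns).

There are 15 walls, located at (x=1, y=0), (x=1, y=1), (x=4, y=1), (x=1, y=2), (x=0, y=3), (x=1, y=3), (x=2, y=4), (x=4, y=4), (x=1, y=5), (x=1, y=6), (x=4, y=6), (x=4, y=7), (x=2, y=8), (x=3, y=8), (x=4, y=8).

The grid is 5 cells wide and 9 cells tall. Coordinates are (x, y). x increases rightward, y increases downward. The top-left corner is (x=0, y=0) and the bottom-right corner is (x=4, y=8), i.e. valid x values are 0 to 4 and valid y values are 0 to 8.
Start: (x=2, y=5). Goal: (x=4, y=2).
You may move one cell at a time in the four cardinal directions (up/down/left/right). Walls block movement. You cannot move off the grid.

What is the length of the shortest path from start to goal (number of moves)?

BFS from (x=2, y=5) until reaching (x=4, y=2):
  Distance 0: (x=2, y=5)
  Distance 1: (x=3, y=5), (x=2, y=6)
  Distance 2: (x=3, y=4), (x=4, y=5), (x=3, y=6), (x=2, y=7)
  Distance 3: (x=3, y=3), (x=1, y=7), (x=3, y=7)
  Distance 4: (x=3, y=2), (x=2, y=3), (x=4, y=3), (x=0, y=7), (x=1, y=8)
  Distance 5: (x=3, y=1), (x=2, y=2), (x=4, y=2), (x=0, y=6), (x=0, y=8)  <- goal reached here
One shortest path (5 moves): (x=2, y=5) -> (x=3, y=5) -> (x=3, y=4) -> (x=3, y=3) -> (x=4, y=3) -> (x=4, y=2)

Answer: Shortest path length: 5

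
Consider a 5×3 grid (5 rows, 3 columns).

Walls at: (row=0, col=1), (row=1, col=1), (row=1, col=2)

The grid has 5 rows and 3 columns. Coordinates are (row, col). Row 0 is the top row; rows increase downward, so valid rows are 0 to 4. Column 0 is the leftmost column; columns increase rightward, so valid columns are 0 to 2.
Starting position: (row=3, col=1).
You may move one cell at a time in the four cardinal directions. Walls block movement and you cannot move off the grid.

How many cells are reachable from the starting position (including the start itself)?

Answer: Reachable cells: 11

Derivation:
BFS flood-fill from (row=3, col=1):
  Distance 0: (row=3, col=1)
  Distance 1: (row=2, col=1), (row=3, col=0), (row=3, col=2), (row=4, col=1)
  Distance 2: (row=2, col=0), (row=2, col=2), (row=4, col=0), (row=4, col=2)
  Distance 3: (row=1, col=0)
  Distance 4: (row=0, col=0)
Total reachable: 11 (grid has 12 open cells total)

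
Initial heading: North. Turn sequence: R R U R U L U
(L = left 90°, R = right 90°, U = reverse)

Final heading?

Answer: Final heading: North

Derivation:
Start: North
  R (right (90° clockwise)) -> East
  R (right (90° clockwise)) -> South
  U (U-turn (180°)) -> North
  R (right (90° clockwise)) -> East
  U (U-turn (180°)) -> West
  L (left (90° counter-clockwise)) -> South
  U (U-turn (180°)) -> North
Final: North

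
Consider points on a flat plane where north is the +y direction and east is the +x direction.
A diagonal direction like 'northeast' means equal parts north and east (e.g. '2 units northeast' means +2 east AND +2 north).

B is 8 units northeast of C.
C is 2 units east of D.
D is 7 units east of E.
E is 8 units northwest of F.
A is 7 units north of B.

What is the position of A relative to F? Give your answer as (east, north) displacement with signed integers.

Answer: A is at (east=9, north=23) relative to F.

Derivation:
Place F at the origin (east=0, north=0).
  E is 8 units northwest of F: delta (east=-8, north=+8); E at (east=-8, north=8).
  D is 7 units east of E: delta (east=+7, north=+0); D at (east=-1, north=8).
  C is 2 units east of D: delta (east=+2, north=+0); C at (east=1, north=8).
  B is 8 units northeast of C: delta (east=+8, north=+8); B at (east=9, north=16).
  A is 7 units north of B: delta (east=+0, north=+7); A at (east=9, north=23).
Therefore A relative to F: (east=9, north=23).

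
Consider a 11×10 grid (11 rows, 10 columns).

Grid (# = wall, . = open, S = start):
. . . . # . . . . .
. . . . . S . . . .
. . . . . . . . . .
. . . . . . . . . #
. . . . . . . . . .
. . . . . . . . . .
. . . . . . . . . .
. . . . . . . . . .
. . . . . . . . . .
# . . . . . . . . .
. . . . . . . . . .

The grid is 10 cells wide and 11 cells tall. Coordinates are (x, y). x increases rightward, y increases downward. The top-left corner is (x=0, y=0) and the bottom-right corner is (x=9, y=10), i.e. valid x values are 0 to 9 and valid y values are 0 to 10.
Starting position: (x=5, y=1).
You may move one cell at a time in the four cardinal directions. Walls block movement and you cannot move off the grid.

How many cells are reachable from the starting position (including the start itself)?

Answer: Reachable cells: 107

Derivation:
BFS flood-fill from (x=5, y=1):
  Distance 0: (x=5, y=1)
  Distance 1: (x=5, y=0), (x=4, y=1), (x=6, y=1), (x=5, y=2)
  Distance 2: (x=6, y=0), (x=3, y=1), (x=7, y=1), (x=4, y=2), (x=6, y=2), (x=5, y=3)
  Distance 3: (x=3, y=0), (x=7, y=0), (x=2, y=1), (x=8, y=1), (x=3, y=2), (x=7, y=2), (x=4, y=3), (x=6, y=3), (x=5, y=4)
  Distance 4: (x=2, y=0), (x=8, y=0), (x=1, y=1), (x=9, y=1), (x=2, y=2), (x=8, y=2), (x=3, y=3), (x=7, y=3), (x=4, y=4), (x=6, y=4), (x=5, y=5)
  Distance 5: (x=1, y=0), (x=9, y=0), (x=0, y=1), (x=1, y=2), (x=9, y=2), (x=2, y=3), (x=8, y=3), (x=3, y=4), (x=7, y=4), (x=4, y=5), (x=6, y=5), (x=5, y=6)
  Distance 6: (x=0, y=0), (x=0, y=2), (x=1, y=3), (x=2, y=4), (x=8, y=4), (x=3, y=5), (x=7, y=5), (x=4, y=6), (x=6, y=6), (x=5, y=7)
  Distance 7: (x=0, y=3), (x=1, y=4), (x=9, y=4), (x=2, y=5), (x=8, y=5), (x=3, y=6), (x=7, y=6), (x=4, y=7), (x=6, y=7), (x=5, y=8)
  Distance 8: (x=0, y=4), (x=1, y=5), (x=9, y=5), (x=2, y=6), (x=8, y=6), (x=3, y=7), (x=7, y=7), (x=4, y=8), (x=6, y=8), (x=5, y=9)
  Distance 9: (x=0, y=5), (x=1, y=6), (x=9, y=6), (x=2, y=7), (x=8, y=7), (x=3, y=8), (x=7, y=8), (x=4, y=9), (x=6, y=9), (x=5, y=10)
  Distance 10: (x=0, y=6), (x=1, y=7), (x=9, y=7), (x=2, y=8), (x=8, y=8), (x=3, y=9), (x=7, y=9), (x=4, y=10), (x=6, y=10)
  Distance 11: (x=0, y=7), (x=1, y=8), (x=9, y=8), (x=2, y=9), (x=8, y=9), (x=3, y=10), (x=7, y=10)
  Distance 12: (x=0, y=8), (x=1, y=9), (x=9, y=9), (x=2, y=10), (x=8, y=10)
  Distance 13: (x=1, y=10), (x=9, y=10)
  Distance 14: (x=0, y=10)
Total reachable: 107 (grid has 107 open cells total)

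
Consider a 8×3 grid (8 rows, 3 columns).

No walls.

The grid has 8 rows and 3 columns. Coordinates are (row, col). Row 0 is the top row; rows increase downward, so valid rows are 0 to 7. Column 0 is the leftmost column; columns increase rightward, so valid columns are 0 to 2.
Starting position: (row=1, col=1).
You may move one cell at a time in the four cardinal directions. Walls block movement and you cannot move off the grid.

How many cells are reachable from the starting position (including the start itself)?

Answer: Reachable cells: 24

Derivation:
BFS flood-fill from (row=1, col=1):
  Distance 0: (row=1, col=1)
  Distance 1: (row=0, col=1), (row=1, col=0), (row=1, col=2), (row=2, col=1)
  Distance 2: (row=0, col=0), (row=0, col=2), (row=2, col=0), (row=2, col=2), (row=3, col=1)
  Distance 3: (row=3, col=0), (row=3, col=2), (row=4, col=1)
  Distance 4: (row=4, col=0), (row=4, col=2), (row=5, col=1)
  Distance 5: (row=5, col=0), (row=5, col=2), (row=6, col=1)
  Distance 6: (row=6, col=0), (row=6, col=2), (row=7, col=1)
  Distance 7: (row=7, col=0), (row=7, col=2)
Total reachable: 24 (grid has 24 open cells total)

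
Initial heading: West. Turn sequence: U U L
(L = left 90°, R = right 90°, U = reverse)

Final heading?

Answer: Final heading: South

Derivation:
Start: West
  U (U-turn (180°)) -> East
  U (U-turn (180°)) -> West
  L (left (90° counter-clockwise)) -> South
Final: South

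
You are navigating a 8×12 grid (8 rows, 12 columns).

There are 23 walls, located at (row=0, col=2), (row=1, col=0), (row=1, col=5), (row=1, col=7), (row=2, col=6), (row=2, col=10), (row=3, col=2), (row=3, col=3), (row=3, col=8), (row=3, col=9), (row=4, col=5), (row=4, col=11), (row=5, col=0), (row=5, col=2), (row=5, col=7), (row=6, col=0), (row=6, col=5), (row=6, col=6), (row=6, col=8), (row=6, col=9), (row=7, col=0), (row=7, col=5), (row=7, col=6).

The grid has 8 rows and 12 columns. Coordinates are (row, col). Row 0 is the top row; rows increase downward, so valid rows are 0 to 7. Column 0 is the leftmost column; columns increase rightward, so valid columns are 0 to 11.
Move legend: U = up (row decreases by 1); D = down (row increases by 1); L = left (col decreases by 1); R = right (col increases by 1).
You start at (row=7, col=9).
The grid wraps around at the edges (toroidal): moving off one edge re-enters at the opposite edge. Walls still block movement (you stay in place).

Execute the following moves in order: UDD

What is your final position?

Start: (row=7, col=9)
  U (up): blocked, stay at (row=7, col=9)
  D (down): (row=7, col=9) -> (row=0, col=9)
  D (down): (row=0, col=9) -> (row=1, col=9)
Final: (row=1, col=9)

Answer: Final position: (row=1, col=9)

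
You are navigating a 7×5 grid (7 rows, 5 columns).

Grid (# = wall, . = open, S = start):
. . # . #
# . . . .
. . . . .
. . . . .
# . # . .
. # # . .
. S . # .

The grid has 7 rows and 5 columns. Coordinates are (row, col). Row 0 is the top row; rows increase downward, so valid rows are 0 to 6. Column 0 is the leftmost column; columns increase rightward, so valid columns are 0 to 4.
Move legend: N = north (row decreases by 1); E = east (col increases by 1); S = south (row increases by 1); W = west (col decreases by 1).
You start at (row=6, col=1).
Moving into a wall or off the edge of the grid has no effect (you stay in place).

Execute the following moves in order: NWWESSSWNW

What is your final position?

Start: (row=6, col=1)
  N (north): blocked, stay at (row=6, col=1)
  W (west): (row=6, col=1) -> (row=6, col=0)
  W (west): blocked, stay at (row=6, col=0)
  E (east): (row=6, col=0) -> (row=6, col=1)
  [×3]S (south): blocked, stay at (row=6, col=1)
  W (west): (row=6, col=1) -> (row=6, col=0)
  N (north): (row=6, col=0) -> (row=5, col=0)
  W (west): blocked, stay at (row=5, col=0)
Final: (row=5, col=0)

Answer: Final position: (row=5, col=0)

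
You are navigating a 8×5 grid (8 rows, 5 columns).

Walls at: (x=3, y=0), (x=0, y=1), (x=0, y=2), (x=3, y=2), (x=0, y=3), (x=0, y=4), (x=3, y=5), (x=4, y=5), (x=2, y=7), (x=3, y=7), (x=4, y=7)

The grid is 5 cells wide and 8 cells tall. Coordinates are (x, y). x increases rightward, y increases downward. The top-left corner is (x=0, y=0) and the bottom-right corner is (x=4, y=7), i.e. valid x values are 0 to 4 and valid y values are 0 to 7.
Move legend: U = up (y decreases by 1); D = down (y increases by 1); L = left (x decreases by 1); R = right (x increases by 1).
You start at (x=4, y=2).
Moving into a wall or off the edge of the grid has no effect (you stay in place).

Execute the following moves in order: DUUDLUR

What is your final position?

Start: (x=4, y=2)
  D (down): (x=4, y=2) -> (x=4, y=3)
  U (up): (x=4, y=3) -> (x=4, y=2)
  U (up): (x=4, y=2) -> (x=4, y=1)
  D (down): (x=4, y=1) -> (x=4, y=2)
  L (left): blocked, stay at (x=4, y=2)
  U (up): (x=4, y=2) -> (x=4, y=1)
  R (right): blocked, stay at (x=4, y=1)
Final: (x=4, y=1)

Answer: Final position: (x=4, y=1)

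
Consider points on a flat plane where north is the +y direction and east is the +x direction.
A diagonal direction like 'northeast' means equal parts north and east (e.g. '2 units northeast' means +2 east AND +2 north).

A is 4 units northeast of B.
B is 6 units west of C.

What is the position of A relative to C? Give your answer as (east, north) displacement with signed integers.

Answer: A is at (east=-2, north=4) relative to C.

Derivation:
Place C at the origin (east=0, north=0).
  B is 6 units west of C: delta (east=-6, north=+0); B at (east=-6, north=0).
  A is 4 units northeast of B: delta (east=+4, north=+4); A at (east=-2, north=4).
Therefore A relative to C: (east=-2, north=4).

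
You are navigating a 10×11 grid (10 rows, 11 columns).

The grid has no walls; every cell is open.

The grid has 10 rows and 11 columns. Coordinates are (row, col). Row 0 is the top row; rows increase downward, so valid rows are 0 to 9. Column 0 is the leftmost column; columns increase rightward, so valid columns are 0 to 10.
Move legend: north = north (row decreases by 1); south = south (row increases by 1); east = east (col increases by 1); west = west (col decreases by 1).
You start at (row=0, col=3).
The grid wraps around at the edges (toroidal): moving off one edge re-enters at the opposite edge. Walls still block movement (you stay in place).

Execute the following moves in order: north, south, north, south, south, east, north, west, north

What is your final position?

Answer: Final position: (row=9, col=3)

Derivation:
Start: (row=0, col=3)
  north (north): (row=0, col=3) -> (row=9, col=3)
  south (south): (row=9, col=3) -> (row=0, col=3)
  north (north): (row=0, col=3) -> (row=9, col=3)
  south (south): (row=9, col=3) -> (row=0, col=3)
  south (south): (row=0, col=3) -> (row=1, col=3)
  east (east): (row=1, col=3) -> (row=1, col=4)
  north (north): (row=1, col=4) -> (row=0, col=4)
  west (west): (row=0, col=4) -> (row=0, col=3)
  north (north): (row=0, col=3) -> (row=9, col=3)
Final: (row=9, col=3)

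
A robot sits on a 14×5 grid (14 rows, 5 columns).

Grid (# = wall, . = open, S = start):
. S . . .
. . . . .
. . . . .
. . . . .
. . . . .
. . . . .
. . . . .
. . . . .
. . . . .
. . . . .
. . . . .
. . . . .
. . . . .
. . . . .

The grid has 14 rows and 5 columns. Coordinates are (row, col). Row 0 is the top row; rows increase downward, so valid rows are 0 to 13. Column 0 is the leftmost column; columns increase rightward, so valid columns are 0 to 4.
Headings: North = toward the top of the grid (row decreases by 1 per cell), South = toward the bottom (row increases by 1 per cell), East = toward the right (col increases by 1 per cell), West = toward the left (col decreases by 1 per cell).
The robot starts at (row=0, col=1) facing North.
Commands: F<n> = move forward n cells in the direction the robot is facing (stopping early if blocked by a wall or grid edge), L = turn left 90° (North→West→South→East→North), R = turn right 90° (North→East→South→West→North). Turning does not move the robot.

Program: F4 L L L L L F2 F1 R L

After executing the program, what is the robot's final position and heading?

Start: (row=0, col=1), facing North
  F4: move forward 0/4 (blocked), now at (row=0, col=1)
  L: turn left, now facing West
  L: turn left, now facing South
  L: turn left, now facing East
  L: turn left, now facing North
  L: turn left, now facing West
  F2: move forward 1/2 (blocked), now at (row=0, col=0)
  F1: move forward 0/1 (blocked), now at (row=0, col=0)
  R: turn right, now facing North
  L: turn left, now facing West
Final: (row=0, col=0), facing West

Answer: Final position: (row=0, col=0), facing West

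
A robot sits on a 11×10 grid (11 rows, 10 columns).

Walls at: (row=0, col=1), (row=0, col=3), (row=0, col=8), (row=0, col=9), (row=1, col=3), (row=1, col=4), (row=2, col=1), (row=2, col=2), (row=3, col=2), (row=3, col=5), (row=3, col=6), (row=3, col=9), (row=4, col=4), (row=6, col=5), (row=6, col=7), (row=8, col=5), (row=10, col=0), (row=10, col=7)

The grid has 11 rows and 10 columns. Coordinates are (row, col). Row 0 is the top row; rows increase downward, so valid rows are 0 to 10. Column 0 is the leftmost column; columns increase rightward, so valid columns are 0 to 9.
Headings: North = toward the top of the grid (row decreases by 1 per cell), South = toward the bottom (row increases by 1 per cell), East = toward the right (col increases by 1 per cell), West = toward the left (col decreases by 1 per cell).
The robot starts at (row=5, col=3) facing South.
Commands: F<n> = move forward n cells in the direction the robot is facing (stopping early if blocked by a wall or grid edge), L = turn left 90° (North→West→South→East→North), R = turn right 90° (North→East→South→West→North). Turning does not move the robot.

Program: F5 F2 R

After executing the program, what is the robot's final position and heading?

Answer: Final position: (row=10, col=3), facing West

Derivation:
Start: (row=5, col=3), facing South
  F5: move forward 5, now at (row=10, col=3)
  F2: move forward 0/2 (blocked), now at (row=10, col=3)
  R: turn right, now facing West
Final: (row=10, col=3), facing West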